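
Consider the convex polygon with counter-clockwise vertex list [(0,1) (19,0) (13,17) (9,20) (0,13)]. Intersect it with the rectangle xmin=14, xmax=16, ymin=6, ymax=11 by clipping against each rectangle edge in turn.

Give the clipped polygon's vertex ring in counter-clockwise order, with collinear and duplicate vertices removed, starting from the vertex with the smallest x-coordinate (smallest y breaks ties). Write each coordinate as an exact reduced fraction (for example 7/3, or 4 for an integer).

1. After x ≥ 14: [(14,5/19) (19,0) (14,85/6)]
2. After x ≤ 16: [(14,5/19) (16,3/19) (16,17/2) (14,85/6)]
3. After y ≥ 6: [(14,6) (16,6) (16,17/2) (14,85/6)]
4. After y ≤ 11: [(14,11) (14,6) (16,6) (16,17/2) (257/17,11)]
5. Canonical ring: [(14,6) (16,6) (16,17/2) (257/17,11) (14,11)]

Clipped polygon: [(14,6) (16,6) (16,17/2) (257/17,11) (14,11)]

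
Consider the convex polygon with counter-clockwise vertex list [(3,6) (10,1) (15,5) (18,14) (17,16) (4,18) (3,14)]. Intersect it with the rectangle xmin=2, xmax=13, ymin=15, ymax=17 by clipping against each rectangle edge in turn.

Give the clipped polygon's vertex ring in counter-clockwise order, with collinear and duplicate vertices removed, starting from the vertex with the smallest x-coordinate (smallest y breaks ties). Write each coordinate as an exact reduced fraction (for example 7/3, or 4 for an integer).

1. After x ≥ 2: [(3,6) (10,1) (15,5) (18,14) (17,16) (4,18) (3,14)]
2. After x ≤ 13: [(3,6) (10,1) (13,17/5) (13,216/13) (4,18) (3,14)]
3. After y ≥ 15: [(13,15) (13,216/13) (4,18) (13/4,15)]
4. After y ≤ 17: [(13,15) (13,216/13) (21/2,17) (15/4,17) (13/4,15)]
5. Canonical ring: [(13/4,15) (13,15) (13,216/13) (21/2,17) (15/4,17)]

Clipped polygon: [(13/4,15) (13,15) (13,216/13) (21/2,17) (15/4,17)]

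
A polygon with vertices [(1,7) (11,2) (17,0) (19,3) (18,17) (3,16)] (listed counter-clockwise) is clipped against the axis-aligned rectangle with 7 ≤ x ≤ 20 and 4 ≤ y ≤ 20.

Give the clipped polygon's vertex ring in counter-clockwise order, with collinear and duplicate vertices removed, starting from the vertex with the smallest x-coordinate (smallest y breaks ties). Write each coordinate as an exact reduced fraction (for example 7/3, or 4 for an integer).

1. After x ≥ 7: [(7,4) (11,2) (17,0) (19,3) (18,17) (7,244/15)]
2. After x ≤ 20: [(7,4) (11,2) (17,0) (19,3) (18,17) (7,244/15)]
3. After y ≥ 4: [(7,4) (7,4) (265/14,4) (18,17) (7,244/15)]
4. After y ≤ 20: [(7,4) (7,4) (265/14,4) (18,17) (7,244/15)]
5. Canonical ring: [(7,4) (265/14,4) (18,17) (7,244/15)]

Clipped polygon: [(7,4) (265/14,4) (18,17) (7,244/15)]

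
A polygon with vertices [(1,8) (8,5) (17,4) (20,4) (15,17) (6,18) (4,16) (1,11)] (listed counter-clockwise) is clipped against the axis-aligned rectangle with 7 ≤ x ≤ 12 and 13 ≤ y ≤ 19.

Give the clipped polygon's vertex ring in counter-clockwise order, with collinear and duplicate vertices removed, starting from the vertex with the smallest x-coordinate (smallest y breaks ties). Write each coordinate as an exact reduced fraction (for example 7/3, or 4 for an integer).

Clipped polygon: [(7,13) (12,13) (12,52/3) (7,161/9)]

1. After x ≥ 7: [(7,38/7) (8,5) (17,4) (20,4) (15,17) (7,161/9)]
2. After x ≤ 12: [(7,38/7) (8,5) (12,41/9) (12,52/3) (7,161/9)]
3. After y ≥ 13: [(7,13) (12,13) (12,52/3) (7,161/9)]
4. After y ≤ 19: [(7,13) (12,13) (12,52/3) (7,161/9)]
5. Canonical ring: [(7,13) (12,13) (12,52/3) (7,161/9)]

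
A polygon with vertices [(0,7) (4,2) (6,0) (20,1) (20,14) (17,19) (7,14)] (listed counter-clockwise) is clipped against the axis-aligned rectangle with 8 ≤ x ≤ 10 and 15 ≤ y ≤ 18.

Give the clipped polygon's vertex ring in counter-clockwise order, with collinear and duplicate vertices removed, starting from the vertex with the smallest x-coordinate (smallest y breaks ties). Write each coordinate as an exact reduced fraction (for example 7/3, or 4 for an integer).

Clipped polygon: [(9,15) (10,15) (10,31/2)]

1. After x ≥ 8: [(8,1/7) (20,1) (20,14) (17,19) (8,29/2)]
2. After x ≤ 10: [(8,1/7) (10,2/7) (10,31/2) (8,29/2)]
3. After y ≥ 15: [(10,15) (10,31/2) (9,15)]
4. After y ≤ 18: [(10,15) (10,31/2) (9,15)]
5. Canonical ring: [(9,15) (10,15) (10,31/2)]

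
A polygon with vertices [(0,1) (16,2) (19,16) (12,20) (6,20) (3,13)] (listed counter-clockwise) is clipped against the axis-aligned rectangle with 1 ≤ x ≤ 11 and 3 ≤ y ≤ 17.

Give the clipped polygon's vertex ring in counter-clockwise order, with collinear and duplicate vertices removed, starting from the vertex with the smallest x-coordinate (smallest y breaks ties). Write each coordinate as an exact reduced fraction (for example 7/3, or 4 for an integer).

Clipped polygon: [(1,3) (11,3) (11,17) (33/7,17) (3,13) (1,5)]

1. After x ≥ 1: [(1,5) (1,17/16) (16,2) (19,16) (12,20) (6,20) (3,13)]
2. After x ≤ 11: [(1,5) (1,17/16) (11,27/16) (11,20) (6,20) (3,13)]
3. After y ≥ 3: [(1,5) (1,3) (11,3) (11,20) (6,20) (3,13)]
4. After y ≤ 17: [(1,5) (1,3) (11,3) (11,17) (33/7,17) (3,13)]
5. Canonical ring: [(1,3) (11,3) (11,17) (33/7,17) (3,13) (1,5)]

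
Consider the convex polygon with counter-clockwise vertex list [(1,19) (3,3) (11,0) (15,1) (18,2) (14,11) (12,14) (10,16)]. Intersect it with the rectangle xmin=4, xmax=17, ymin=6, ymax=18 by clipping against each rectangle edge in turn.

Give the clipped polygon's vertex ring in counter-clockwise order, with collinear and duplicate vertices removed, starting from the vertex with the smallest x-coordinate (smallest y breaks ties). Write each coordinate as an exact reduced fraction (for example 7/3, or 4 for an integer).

1. After x ≥ 4: [(4,18) (4,21/8) (11,0) (15,1) (18,2) (14,11) (12,14) (10,16)]
2. After x ≤ 17: [(4,18) (4,21/8) (11,0) (15,1) (17,5/3) (17,17/4) (14,11) (12,14) (10,16)]
3. After y ≥ 6: [(4,18) (4,6) (146/9,6) (14,11) (12,14) (10,16)]
4. After y ≤ 18: [(4,18) (4,6) (146/9,6) (14,11) (12,14) (10,16)]
5. Canonical ring: [(4,6) (146/9,6) (14,11) (12,14) (10,16) (4,18)]

Clipped polygon: [(4,6) (146/9,6) (14,11) (12,14) (10,16) (4,18)]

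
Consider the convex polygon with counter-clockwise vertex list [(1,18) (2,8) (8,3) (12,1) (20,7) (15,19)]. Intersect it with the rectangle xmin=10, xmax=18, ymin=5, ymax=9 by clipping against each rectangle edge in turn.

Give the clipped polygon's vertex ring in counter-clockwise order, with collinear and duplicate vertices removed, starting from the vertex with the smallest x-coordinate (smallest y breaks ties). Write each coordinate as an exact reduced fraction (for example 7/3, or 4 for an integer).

1. After x ≥ 10: [(10,261/14) (10,2) (12,1) (20,7) (15,19)]
2. After x ≤ 18: [(10,261/14) (10,2) (12,1) (18,11/2) (18,59/5) (15,19)]
3. After y ≥ 5: [(10,261/14) (10,5) (52/3,5) (18,11/2) (18,59/5) (15,19)]
4. After y ≤ 9: [(10,9) (10,5) (52/3,5) (18,11/2) (18,9)]
5. Canonical ring: [(10,5) (52/3,5) (18,11/2) (18,9) (10,9)]

Clipped polygon: [(10,5) (52/3,5) (18,11/2) (18,9) (10,9)]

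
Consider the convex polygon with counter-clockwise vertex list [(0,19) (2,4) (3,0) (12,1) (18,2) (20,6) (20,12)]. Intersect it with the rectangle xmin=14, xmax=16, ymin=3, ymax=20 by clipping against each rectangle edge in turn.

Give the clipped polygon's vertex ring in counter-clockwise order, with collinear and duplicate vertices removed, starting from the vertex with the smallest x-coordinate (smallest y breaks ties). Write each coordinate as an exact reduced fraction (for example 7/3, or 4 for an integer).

1. After x ≥ 14: [(14,141/10) (14,4/3) (18,2) (20,6) (20,12)]
2. After x ≤ 16: [(16,67/5) (14,141/10) (14,4/3) (16,5/3)]
3. After y ≥ 3: [(16,3) (16,67/5) (14,141/10) (14,3)]
4. After y ≤ 20: [(16,3) (16,67/5) (14,141/10) (14,3)]
5. Canonical ring: [(14,3) (16,3) (16,67/5) (14,141/10)]

Clipped polygon: [(14,3) (16,3) (16,67/5) (14,141/10)]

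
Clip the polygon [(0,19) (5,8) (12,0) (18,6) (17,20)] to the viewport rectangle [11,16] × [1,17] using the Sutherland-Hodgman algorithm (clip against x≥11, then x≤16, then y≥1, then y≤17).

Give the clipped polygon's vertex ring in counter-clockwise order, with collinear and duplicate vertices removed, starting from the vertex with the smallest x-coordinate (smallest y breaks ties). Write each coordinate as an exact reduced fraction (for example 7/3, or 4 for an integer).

1. After x ≥ 11: [(11,334/17) (11,8/7) (12,0) (18,6) (17,20)]
2. After x ≤ 16: [(16,339/17) (11,334/17) (11,8/7) (12,0) (16,4)]
3. After y ≥ 1: [(16,339/17) (11,334/17) (11,8/7) (89/8,1) (13,1) (16,4)]
4. After y ≤ 17: [(16,17) (11,17) (11,8/7) (89/8,1) (13,1) (16,4)]
5. Canonical ring: [(11,8/7) (89/8,1) (13,1) (16,4) (16,17) (11,17)]

Clipped polygon: [(11,8/7) (89/8,1) (13,1) (16,4) (16,17) (11,17)]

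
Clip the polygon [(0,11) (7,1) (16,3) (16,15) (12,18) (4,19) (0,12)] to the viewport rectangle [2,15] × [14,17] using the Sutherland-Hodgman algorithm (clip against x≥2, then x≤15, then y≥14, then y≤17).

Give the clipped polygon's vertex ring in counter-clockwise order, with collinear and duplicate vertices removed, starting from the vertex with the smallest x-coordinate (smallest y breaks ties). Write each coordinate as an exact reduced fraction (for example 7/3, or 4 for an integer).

Clipped polygon: [(2,14) (15,14) (15,63/4) (40/3,17) (20/7,17) (2,31/2)]

1. After x ≥ 2: [(2,57/7) (7,1) (16,3) (16,15) (12,18) (4,19) (2,31/2)]
2. After x ≤ 15: [(2,57/7) (7,1) (15,25/9) (15,63/4) (12,18) (4,19) (2,31/2)]
3. After y ≥ 14: [(2,14) (15,14) (15,63/4) (12,18) (4,19) (2,31/2)]
4. After y ≤ 17: [(2,14) (15,14) (15,63/4) (40/3,17) (20/7,17) (2,31/2)]
5. Canonical ring: [(2,14) (15,14) (15,63/4) (40/3,17) (20/7,17) (2,31/2)]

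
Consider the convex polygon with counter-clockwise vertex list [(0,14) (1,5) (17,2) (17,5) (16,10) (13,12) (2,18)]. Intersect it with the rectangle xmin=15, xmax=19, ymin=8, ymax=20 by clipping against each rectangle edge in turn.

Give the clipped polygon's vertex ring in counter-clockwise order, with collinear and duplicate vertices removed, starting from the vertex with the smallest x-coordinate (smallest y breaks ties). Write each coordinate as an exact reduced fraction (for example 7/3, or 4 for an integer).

Clipped polygon: [(15,8) (82/5,8) (16,10) (15,32/3)]

1. After x ≥ 15: [(15,19/8) (17,2) (17,5) (16,10) (15,32/3)]
2. After x ≤ 19: [(15,19/8) (17,2) (17,5) (16,10) (15,32/3)]
3. After y ≥ 8: [(15,8) (82/5,8) (16,10) (15,32/3)]
4. After y ≤ 20: [(15,8) (82/5,8) (16,10) (15,32/3)]
5. Canonical ring: [(15,8) (82/5,8) (16,10) (15,32/3)]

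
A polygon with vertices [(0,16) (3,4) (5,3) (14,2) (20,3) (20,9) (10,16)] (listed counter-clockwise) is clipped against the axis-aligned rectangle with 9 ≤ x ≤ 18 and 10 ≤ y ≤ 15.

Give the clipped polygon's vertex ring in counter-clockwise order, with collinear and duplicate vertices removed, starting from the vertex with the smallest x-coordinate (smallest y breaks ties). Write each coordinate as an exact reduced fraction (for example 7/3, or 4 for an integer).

1. After x ≥ 9: [(9,16) (9,23/9) (14,2) (20,3) (20,9) (10,16)]
2. After x ≤ 18: [(9,16) (9,23/9) (14,2) (18,8/3) (18,52/5) (10,16)]
3. After y ≥ 10: [(9,16) (9,10) (18,10) (18,52/5) (10,16)]
4. After y ≤ 15: [(9,15) (9,10) (18,10) (18,52/5) (80/7,15)]
5. Canonical ring: [(9,10) (18,10) (18,52/5) (80/7,15) (9,15)]

Clipped polygon: [(9,10) (18,10) (18,52/5) (80/7,15) (9,15)]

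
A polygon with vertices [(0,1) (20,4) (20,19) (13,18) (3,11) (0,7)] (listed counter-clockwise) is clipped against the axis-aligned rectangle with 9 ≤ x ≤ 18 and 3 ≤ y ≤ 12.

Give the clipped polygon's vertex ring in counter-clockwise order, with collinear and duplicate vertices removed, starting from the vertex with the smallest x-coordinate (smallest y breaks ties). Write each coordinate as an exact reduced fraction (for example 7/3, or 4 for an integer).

Clipped polygon: [(9,3) (40/3,3) (18,37/10) (18,12) (9,12)]

1. After x ≥ 9: [(9,47/20) (20,4) (20,19) (13,18) (9,76/5)]
2. After x ≤ 18: [(9,47/20) (18,37/10) (18,131/7) (13,18) (9,76/5)]
3. After y ≥ 3: [(9,3) (40/3,3) (18,37/10) (18,131/7) (13,18) (9,76/5)]
4. After y ≤ 12: [(9,12) (9,3) (40/3,3) (18,37/10) (18,12)]
5. Canonical ring: [(9,3) (40/3,3) (18,37/10) (18,12) (9,12)]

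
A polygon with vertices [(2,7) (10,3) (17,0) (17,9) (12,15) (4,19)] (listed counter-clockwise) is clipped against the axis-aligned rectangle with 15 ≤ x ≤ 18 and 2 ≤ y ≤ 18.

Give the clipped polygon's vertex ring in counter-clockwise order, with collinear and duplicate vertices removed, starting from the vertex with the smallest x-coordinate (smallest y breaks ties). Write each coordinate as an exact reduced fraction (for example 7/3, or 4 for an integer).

Clipped polygon: [(15,2) (17,2) (17,9) (15,57/5)]

1. After x ≥ 15: [(15,6/7) (17,0) (17,9) (15,57/5)]
2. After x ≤ 18: [(15,6/7) (17,0) (17,9) (15,57/5)]
3. After y ≥ 2: [(15,2) (17,2) (17,9) (15,57/5)]
4. After y ≤ 18: [(15,2) (17,2) (17,9) (15,57/5)]
5. Canonical ring: [(15,2) (17,2) (17,9) (15,57/5)]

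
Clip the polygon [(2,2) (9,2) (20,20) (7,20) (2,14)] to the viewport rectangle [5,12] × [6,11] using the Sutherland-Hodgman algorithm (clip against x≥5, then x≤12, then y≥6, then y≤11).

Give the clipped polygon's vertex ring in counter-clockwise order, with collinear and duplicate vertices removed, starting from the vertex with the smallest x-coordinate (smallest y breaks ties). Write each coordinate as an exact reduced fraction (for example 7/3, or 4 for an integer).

Clipped polygon: [(5,6) (103/9,6) (12,76/11) (12,11) (5,11)]

1. After x ≥ 5: [(5,2) (9,2) (20,20) (7,20) (5,88/5)]
2. After x ≤ 12: [(5,2) (9,2) (12,76/11) (12,20) (7,20) (5,88/5)]
3. After y ≥ 6: [(5,6) (103/9,6) (12,76/11) (12,20) (7,20) (5,88/5)]
4. After y ≤ 11: [(5,11) (5,6) (103/9,6) (12,76/11) (12,11)]
5. Canonical ring: [(5,6) (103/9,6) (12,76/11) (12,11) (5,11)]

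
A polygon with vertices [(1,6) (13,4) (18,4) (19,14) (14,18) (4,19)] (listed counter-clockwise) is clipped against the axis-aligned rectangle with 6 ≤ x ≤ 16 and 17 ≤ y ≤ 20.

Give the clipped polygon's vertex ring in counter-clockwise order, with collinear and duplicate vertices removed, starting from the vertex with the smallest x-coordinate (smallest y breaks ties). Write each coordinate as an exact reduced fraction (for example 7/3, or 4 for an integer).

1. After x ≥ 6: [(6,31/6) (13,4) (18,4) (19,14) (14,18) (6,94/5)]
2. After x ≤ 16: [(6,31/6) (13,4) (16,4) (16,82/5) (14,18) (6,94/5)]
3. After y ≥ 17: [(6,17) (61/4,17) (14,18) (6,94/5)]
4. After y ≤ 20: [(6,17) (61/4,17) (14,18) (6,94/5)]
5. Canonical ring: [(6,17) (61/4,17) (14,18) (6,94/5)]

Clipped polygon: [(6,17) (61/4,17) (14,18) (6,94/5)]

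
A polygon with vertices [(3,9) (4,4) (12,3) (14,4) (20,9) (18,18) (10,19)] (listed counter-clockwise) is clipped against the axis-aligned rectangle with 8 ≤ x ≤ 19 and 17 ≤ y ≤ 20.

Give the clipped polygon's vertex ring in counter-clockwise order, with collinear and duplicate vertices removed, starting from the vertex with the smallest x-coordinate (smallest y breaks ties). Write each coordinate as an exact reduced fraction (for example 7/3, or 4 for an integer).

Clipped polygon: [(43/5,17) (164/9,17) (18,18) (10,19)]

1. After x ≥ 8: [(8,113/7) (8,7/2) (12,3) (14,4) (20,9) (18,18) (10,19)]
2. After x ≤ 19: [(8,113/7) (8,7/2) (12,3) (14,4) (19,49/6) (19,27/2) (18,18) (10,19)]
3. After y ≥ 17: [(43/5,17) (164/9,17) (18,18) (10,19)]
4. After y ≤ 20: [(43/5,17) (164/9,17) (18,18) (10,19)]
5. Canonical ring: [(43/5,17) (164/9,17) (18,18) (10,19)]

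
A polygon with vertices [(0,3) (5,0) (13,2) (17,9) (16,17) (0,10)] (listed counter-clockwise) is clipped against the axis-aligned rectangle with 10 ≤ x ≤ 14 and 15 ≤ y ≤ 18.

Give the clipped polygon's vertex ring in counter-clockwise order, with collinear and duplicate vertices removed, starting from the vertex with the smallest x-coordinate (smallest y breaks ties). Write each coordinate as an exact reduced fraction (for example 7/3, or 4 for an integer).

Clipped polygon: [(80/7,15) (14,15) (14,129/8)]

1. After x ≥ 10: [(10,5/4) (13,2) (17,9) (16,17) (10,115/8)]
2. After x ≤ 14: [(10,5/4) (13,2) (14,15/4) (14,129/8) (10,115/8)]
3. After y ≥ 15: [(14,15) (14,129/8) (80/7,15)]
4. After y ≤ 18: [(14,15) (14,129/8) (80/7,15)]
5. Canonical ring: [(80/7,15) (14,15) (14,129/8)]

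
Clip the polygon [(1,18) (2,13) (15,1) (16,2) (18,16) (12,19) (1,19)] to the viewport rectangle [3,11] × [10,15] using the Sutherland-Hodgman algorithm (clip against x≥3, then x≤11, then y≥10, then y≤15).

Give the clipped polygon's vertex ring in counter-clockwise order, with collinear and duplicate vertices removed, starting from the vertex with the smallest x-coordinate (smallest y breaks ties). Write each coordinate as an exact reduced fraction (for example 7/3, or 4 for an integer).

1. After x ≥ 3: [(3,157/13) (15,1) (16,2) (18,16) (12,19) (3,19)]
2. After x ≤ 11: [(3,157/13) (11,61/13) (11,19) (3,19)]
3. After y ≥ 10: [(3,157/13) (21/4,10) (11,10) (11,19) (3,19)]
4. After y ≤ 15: [(3,15) (3,157/13) (21/4,10) (11,10) (11,15)]
5. Canonical ring: [(3,157/13) (21/4,10) (11,10) (11,15) (3,15)]

Clipped polygon: [(3,157/13) (21/4,10) (11,10) (11,15) (3,15)]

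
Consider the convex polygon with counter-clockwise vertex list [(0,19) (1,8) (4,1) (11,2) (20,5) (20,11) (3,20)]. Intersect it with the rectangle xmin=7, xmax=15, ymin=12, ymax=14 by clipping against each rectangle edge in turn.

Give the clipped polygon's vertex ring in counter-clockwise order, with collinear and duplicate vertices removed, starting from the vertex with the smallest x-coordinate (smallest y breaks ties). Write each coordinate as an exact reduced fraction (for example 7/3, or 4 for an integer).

1. After x ≥ 7: [(7,10/7) (11,2) (20,5) (20,11) (7,304/17)]
2. After x ≤ 15: [(7,10/7) (11,2) (15,10/3) (15,232/17) (7,304/17)]
3. After y ≥ 12: [(7,12) (15,12) (15,232/17) (7,304/17)]
4. After y ≤ 14: [(7,14) (7,12) (15,12) (15,232/17) (43/3,14)]
5. Canonical ring: [(7,12) (15,12) (15,232/17) (43/3,14) (7,14)]

Clipped polygon: [(7,12) (15,12) (15,232/17) (43/3,14) (7,14)]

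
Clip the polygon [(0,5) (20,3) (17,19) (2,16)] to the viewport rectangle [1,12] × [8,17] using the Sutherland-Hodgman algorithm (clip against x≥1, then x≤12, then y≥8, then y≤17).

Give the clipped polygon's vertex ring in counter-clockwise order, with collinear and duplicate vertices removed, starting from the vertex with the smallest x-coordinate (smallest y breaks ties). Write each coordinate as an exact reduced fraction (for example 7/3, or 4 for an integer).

Clipped polygon: [(1,8) (12,8) (12,17) (7,17) (2,16) (1,21/2)]

1. After x ≥ 1: [(1,21/2) (1,49/10) (20,3) (17,19) (2,16)]
2. After x ≤ 12: [(1,21/2) (1,49/10) (12,19/5) (12,18) (2,16)]
3. After y ≥ 8: [(1,21/2) (1,8) (12,8) (12,18) (2,16)]
4. After y ≤ 17: [(1,21/2) (1,8) (12,8) (12,17) (7,17) (2,16)]
5. Canonical ring: [(1,8) (12,8) (12,17) (7,17) (2,16) (1,21/2)]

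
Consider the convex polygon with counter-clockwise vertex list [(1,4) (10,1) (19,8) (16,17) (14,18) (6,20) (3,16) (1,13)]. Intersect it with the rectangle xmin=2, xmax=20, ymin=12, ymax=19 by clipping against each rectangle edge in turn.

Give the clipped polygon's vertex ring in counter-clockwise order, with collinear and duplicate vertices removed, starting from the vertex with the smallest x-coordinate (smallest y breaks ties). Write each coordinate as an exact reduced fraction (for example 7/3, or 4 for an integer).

Clipped polygon: [(2,12) (53/3,12) (16,17) (14,18) (10,19) (21/4,19) (3,16) (2,29/2)]

1. After x ≥ 2: [(2,11/3) (10,1) (19,8) (16,17) (14,18) (6,20) (3,16) (2,29/2)]
2. After x ≤ 20: [(2,11/3) (10,1) (19,8) (16,17) (14,18) (6,20) (3,16) (2,29/2)]
3. After y ≥ 12: [(2,12) (53/3,12) (16,17) (14,18) (6,20) (3,16) (2,29/2)]
4. After y ≤ 19: [(2,12) (53/3,12) (16,17) (14,18) (10,19) (21/4,19) (3,16) (2,29/2)]
5. Canonical ring: [(2,12) (53/3,12) (16,17) (14,18) (10,19) (21/4,19) (3,16) (2,29/2)]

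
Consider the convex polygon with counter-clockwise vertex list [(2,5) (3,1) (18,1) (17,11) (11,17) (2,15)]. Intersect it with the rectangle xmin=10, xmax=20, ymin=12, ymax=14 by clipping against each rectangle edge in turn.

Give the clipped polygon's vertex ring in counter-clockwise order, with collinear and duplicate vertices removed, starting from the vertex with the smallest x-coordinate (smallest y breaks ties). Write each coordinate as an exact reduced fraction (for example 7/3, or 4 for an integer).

1. After x ≥ 10: [(10,1) (18,1) (17,11) (11,17) (10,151/9)]
2. After x ≤ 20: [(10,1) (18,1) (17,11) (11,17) (10,151/9)]
3. After y ≥ 12: [(10,12) (16,12) (11,17) (10,151/9)]
4. After y ≤ 14: [(10,14) (10,12) (16,12) (14,14)]
5. Canonical ring: [(10,12) (16,12) (14,14) (10,14)]

Clipped polygon: [(10,12) (16,12) (14,14) (10,14)]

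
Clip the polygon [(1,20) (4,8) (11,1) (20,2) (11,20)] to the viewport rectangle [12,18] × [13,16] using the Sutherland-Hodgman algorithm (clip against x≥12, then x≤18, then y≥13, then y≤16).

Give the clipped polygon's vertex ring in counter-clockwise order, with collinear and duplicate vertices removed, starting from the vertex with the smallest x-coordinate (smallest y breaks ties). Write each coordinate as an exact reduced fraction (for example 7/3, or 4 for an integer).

Clipped polygon: [(12,13) (29/2,13) (13,16) (12,16)]

1. After x ≥ 12: [(12,10/9) (20,2) (12,18)]
2. After x ≤ 18: [(12,10/9) (18,16/9) (18,6) (12,18)]
3. After y ≥ 13: [(12,13) (29/2,13) (12,18)]
4. After y ≤ 16: [(12,16) (12,13) (29/2,13) (13,16)]
5. Canonical ring: [(12,13) (29/2,13) (13,16) (12,16)]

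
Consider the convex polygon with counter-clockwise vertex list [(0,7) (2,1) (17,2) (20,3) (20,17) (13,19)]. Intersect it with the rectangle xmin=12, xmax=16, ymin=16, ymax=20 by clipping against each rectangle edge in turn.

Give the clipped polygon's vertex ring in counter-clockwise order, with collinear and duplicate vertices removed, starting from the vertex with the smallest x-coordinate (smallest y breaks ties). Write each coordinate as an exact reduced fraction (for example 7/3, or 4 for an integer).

Clipped polygon: [(12,16) (16,16) (16,127/7) (13,19) (12,235/13)]

1. After x ≥ 12: [(12,235/13) (12,5/3) (17,2) (20,3) (20,17) (13,19)]
2. After x ≤ 16: [(12,235/13) (12,5/3) (16,29/15) (16,127/7) (13,19)]
3. After y ≥ 16: [(12,235/13) (12,16) (16,16) (16,127/7) (13,19)]
4. After y ≤ 20: [(12,235/13) (12,16) (16,16) (16,127/7) (13,19)]
5. Canonical ring: [(12,16) (16,16) (16,127/7) (13,19) (12,235/13)]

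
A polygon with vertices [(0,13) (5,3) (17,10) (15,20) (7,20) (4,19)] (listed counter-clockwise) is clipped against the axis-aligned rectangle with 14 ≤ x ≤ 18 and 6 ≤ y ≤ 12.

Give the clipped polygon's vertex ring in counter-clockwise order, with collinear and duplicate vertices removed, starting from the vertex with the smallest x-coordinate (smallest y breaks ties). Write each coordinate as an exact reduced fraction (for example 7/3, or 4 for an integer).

Clipped polygon: [(14,33/4) (17,10) (83/5,12) (14,12)]

1. After x ≥ 14: [(14,33/4) (17,10) (15,20) (14,20)]
2. After x ≤ 18: [(14,33/4) (17,10) (15,20) (14,20)]
3. After y ≥ 6: [(14,33/4) (17,10) (15,20) (14,20)]
4. After y ≤ 12: [(14,12) (14,33/4) (17,10) (83/5,12)]
5. Canonical ring: [(14,33/4) (17,10) (83/5,12) (14,12)]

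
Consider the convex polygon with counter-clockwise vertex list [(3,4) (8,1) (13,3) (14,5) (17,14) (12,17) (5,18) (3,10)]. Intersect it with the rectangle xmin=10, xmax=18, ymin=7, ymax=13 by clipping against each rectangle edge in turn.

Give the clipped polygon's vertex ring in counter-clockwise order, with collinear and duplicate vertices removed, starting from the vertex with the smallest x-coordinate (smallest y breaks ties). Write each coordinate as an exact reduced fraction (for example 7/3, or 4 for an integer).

Clipped polygon: [(10,7) (44/3,7) (50/3,13) (10,13)]

1. After x ≥ 10: [(10,9/5) (13,3) (14,5) (17,14) (12,17) (10,121/7)]
2. After x ≤ 18: [(10,9/5) (13,3) (14,5) (17,14) (12,17) (10,121/7)]
3. After y ≥ 7: [(10,7) (44/3,7) (17,14) (12,17) (10,121/7)]
4. After y ≤ 13: [(10,13) (10,7) (44/3,7) (50/3,13)]
5. Canonical ring: [(10,7) (44/3,7) (50/3,13) (10,13)]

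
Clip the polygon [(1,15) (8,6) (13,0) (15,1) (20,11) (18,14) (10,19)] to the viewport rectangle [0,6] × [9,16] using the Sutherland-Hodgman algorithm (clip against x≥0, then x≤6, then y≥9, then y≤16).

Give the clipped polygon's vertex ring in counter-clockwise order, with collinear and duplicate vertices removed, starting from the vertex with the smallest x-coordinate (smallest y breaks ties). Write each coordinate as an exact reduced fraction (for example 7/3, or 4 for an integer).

Clipped polygon: [(1,15) (17/3,9) (6,9) (6,16) (13/4,16)]

1. After x ≥ 0: [(1,15) (8,6) (13,0) (15,1) (20,11) (18,14) (10,19)]
2. After x ≤ 6: [(6,155/9) (1,15) (6,60/7)]
3. After y ≥ 9: [(6,9) (6,155/9) (1,15) (17/3,9)]
4. After y ≤ 16: [(6,9) (6,16) (13/4,16) (1,15) (17/3,9)]
5. Canonical ring: [(1,15) (17/3,9) (6,9) (6,16) (13/4,16)]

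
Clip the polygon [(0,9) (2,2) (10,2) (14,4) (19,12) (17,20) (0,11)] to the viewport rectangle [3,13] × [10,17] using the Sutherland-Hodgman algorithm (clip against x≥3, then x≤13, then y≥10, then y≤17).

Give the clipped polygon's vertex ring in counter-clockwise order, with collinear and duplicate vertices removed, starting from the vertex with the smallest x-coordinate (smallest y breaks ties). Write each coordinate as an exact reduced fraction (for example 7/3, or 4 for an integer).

1. After x ≥ 3: [(3,2) (10,2) (14,4) (19,12) (17,20) (3,214/17)]
2. After x ≤ 13: [(3,2) (10,2) (13,7/2) (13,304/17) (3,214/17)]
3. After y ≥ 10: [(3,10) (13,10) (13,304/17) (3,214/17)]
4. After y ≤ 17: [(3,10) (13,10) (13,17) (34/3,17) (3,214/17)]
5. Canonical ring: [(3,10) (13,10) (13,17) (34/3,17) (3,214/17)]

Clipped polygon: [(3,10) (13,10) (13,17) (34/3,17) (3,214/17)]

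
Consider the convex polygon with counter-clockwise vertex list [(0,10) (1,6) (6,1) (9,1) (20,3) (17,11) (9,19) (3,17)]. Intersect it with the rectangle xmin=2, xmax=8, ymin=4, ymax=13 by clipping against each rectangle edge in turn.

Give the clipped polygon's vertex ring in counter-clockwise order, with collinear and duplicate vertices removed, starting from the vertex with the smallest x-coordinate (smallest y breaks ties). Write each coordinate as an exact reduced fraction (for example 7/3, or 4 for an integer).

Clipped polygon: [(2,5) (3,4) (8,4) (8,13) (2,13)]

1. After x ≥ 2: [(2,44/3) (2,5) (6,1) (9,1) (20,3) (17,11) (9,19) (3,17)]
2. After x ≤ 8: [(2,44/3) (2,5) (6,1) (8,1) (8,56/3) (3,17)]
3. After y ≥ 4: [(2,44/3) (2,5) (3,4) (8,4) (8,56/3) (3,17)]
4. After y ≤ 13: [(2,13) (2,5) (3,4) (8,4) (8,13)]
5. Canonical ring: [(2,5) (3,4) (8,4) (8,13) (2,13)]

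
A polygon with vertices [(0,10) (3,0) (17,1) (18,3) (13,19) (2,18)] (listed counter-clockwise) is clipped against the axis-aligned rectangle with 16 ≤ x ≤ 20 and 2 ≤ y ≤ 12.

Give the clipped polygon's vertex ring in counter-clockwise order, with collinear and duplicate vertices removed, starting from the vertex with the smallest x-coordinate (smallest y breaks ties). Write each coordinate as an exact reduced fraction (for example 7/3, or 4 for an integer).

1. After x ≥ 16: [(16,13/14) (17,1) (18,3) (16,47/5)]
2. After x ≤ 20: [(16,13/14) (17,1) (18,3) (16,47/5)]
3. After y ≥ 2: [(16,2) (35/2,2) (18,3) (16,47/5)]
4. After y ≤ 12: [(16,2) (35/2,2) (18,3) (16,47/5)]
5. Canonical ring: [(16,2) (35/2,2) (18,3) (16,47/5)]

Clipped polygon: [(16,2) (35/2,2) (18,3) (16,47/5)]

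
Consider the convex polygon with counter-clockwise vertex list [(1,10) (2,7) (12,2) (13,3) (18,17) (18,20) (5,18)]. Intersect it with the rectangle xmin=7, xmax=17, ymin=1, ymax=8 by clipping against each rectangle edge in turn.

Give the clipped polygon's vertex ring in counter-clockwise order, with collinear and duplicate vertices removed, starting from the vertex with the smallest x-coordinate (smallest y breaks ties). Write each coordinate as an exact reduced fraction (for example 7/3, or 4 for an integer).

1. After x ≥ 7: [(7,9/2) (12,2) (13,3) (18,17) (18,20) (7,238/13)]
2. After x ≤ 17: [(7,9/2) (12,2) (13,3) (17,71/5) (17,258/13) (7,238/13)]
3. After y ≥ 1: [(7,9/2) (12,2) (13,3) (17,71/5) (17,258/13) (7,238/13)]
4. After y ≤ 8: [(7,8) (7,9/2) (12,2) (13,3) (207/14,8)]
5. Canonical ring: [(7,9/2) (12,2) (13,3) (207/14,8) (7,8)]

Clipped polygon: [(7,9/2) (12,2) (13,3) (207/14,8) (7,8)]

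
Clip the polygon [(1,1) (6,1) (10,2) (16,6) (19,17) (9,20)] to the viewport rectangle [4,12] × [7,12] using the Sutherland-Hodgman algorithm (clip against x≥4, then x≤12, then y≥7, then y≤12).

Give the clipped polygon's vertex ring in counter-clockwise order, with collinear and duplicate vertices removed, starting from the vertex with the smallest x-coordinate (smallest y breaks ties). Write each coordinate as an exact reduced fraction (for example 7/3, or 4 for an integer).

1. After x ≥ 4: [(4,65/8) (4,1) (6,1) (10,2) (16,6) (19,17) (9,20)]
2. After x ≤ 12: [(4,65/8) (4,1) (6,1) (10,2) (12,10/3) (12,191/10) (9,20)]
3. After y ≥ 7: [(4,65/8) (4,7) (12,7) (12,191/10) (9,20)]
4. After y ≤ 12: [(107/19,12) (4,65/8) (4,7) (12,7) (12,12)]
5. Canonical ring: [(4,7) (12,7) (12,12) (107/19,12) (4,65/8)]

Clipped polygon: [(4,7) (12,7) (12,12) (107/19,12) (4,65/8)]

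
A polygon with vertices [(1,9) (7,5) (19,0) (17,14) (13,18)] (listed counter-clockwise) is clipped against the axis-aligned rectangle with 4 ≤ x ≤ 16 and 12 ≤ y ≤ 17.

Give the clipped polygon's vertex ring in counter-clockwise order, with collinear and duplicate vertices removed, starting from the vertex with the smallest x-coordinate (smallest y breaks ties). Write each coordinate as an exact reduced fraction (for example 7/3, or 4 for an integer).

Clipped polygon: [(5,12) (16,12) (16,15) (14,17) (35/3,17)]

1. After x ≥ 4: [(4,45/4) (4,7) (7,5) (19,0) (17,14) (13,18)]
2. After x ≤ 16: [(4,45/4) (4,7) (7,5) (16,5/4) (16,15) (13,18)]
3. After y ≥ 12: [(5,12) (16,12) (16,15) (13,18)]
4. After y ≤ 17: [(35/3,17) (5,12) (16,12) (16,15) (14,17)]
5. Canonical ring: [(5,12) (16,12) (16,15) (14,17) (35/3,17)]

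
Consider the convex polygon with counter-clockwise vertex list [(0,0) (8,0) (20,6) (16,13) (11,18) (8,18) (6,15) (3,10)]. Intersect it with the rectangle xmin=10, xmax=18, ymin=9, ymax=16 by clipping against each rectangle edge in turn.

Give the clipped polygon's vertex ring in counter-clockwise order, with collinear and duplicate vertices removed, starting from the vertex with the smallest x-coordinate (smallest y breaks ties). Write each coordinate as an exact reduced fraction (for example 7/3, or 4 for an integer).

Clipped polygon: [(10,9) (18,9) (18,19/2) (16,13) (13,16) (10,16)]

1. After x ≥ 10: [(10,1) (20,6) (16,13) (11,18) (10,18)]
2. After x ≤ 18: [(10,1) (18,5) (18,19/2) (16,13) (11,18) (10,18)]
3. After y ≥ 9: [(10,9) (18,9) (18,19/2) (16,13) (11,18) (10,18)]
4. After y ≤ 16: [(10,16) (10,9) (18,9) (18,19/2) (16,13) (13,16)]
5. Canonical ring: [(10,9) (18,9) (18,19/2) (16,13) (13,16) (10,16)]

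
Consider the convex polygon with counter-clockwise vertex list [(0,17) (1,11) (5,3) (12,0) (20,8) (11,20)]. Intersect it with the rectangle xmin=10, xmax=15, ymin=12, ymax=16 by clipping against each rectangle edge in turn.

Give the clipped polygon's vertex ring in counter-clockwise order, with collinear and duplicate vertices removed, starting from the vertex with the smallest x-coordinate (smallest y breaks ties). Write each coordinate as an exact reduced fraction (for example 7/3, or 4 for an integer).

Clipped polygon: [(10,12) (15,12) (15,44/3) (14,16) (10,16)]

1. After x ≥ 10: [(10,217/11) (10,6/7) (12,0) (20,8) (11,20)]
2. After x ≤ 15: [(10,217/11) (10,6/7) (12,0) (15,3) (15,44/3) (11,20)]
3. After y ≥ 12: [(10,217/11) (10,12) (15,12) (15,44/3) (11,20)]
4. After y ≤ 16: [(10,16) (10,12) (15,12) (15,44/3) (14,16)]
5. Canonical ring: [(10,12) (15,12) (15,44/3) (14,16) (10,16)]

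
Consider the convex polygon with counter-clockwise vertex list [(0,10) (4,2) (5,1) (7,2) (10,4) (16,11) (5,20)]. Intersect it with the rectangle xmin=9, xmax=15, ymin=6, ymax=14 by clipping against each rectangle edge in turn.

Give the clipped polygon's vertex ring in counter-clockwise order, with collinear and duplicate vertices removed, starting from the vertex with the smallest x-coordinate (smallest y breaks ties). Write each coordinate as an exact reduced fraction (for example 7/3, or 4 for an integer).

Clipped polygon: [(9,6) (82/7,6) (15,59/6) (15,130/11) (37/3,14) (9,14)]

1. After x ≥ 9: [(9,10/3) (10,4) (16,11) (9,184/11)]
2. After x ≤ 15: [(9,10/3) (10,4) (15,59/6) (15,130/11) (9,184/11)]
3. After y ≥ 6: [(9,6) (82/7,6) (15,59/6) (15,130/11) (9,184/11)]
4. After y ≤ 14: [(9,14) (9,6) (82/7,6) (15,59/6) (15,130/11) (37/3,14)]
5. Canonical ring: [(9,6) (82/7,6) (15,59/6) (15,130/11) (37/3,14) (9,14)]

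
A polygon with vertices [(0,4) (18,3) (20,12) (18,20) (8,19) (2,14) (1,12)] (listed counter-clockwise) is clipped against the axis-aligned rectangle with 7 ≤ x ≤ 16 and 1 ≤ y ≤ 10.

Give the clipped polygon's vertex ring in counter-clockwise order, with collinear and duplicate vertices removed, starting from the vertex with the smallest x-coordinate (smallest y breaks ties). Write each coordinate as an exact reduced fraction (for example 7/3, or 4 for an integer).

1. After x ≥ 7: [(7,65/18) (18,3) (20,12) (18,20) (8,19) (7,109/6)]
2. After x ≤ 16: [(7,65/18) (16,28/9) (16,99/5) (8,19) (7,109/6)]
3. After y ≥ 1: [(7,65/18) (16,28/9) (16,99/5) (8,19) (7,109/6)]
4. After y ≤ 10: [(7,10) (7,65/18) (16,28/9) (16,10)]
5. Canonical ring: [(7,65/18) (16,28/9) (16,10) (7,10)]

Clipped polygon: [(7,65/18) (16,28/9) (16,10) (7,10)]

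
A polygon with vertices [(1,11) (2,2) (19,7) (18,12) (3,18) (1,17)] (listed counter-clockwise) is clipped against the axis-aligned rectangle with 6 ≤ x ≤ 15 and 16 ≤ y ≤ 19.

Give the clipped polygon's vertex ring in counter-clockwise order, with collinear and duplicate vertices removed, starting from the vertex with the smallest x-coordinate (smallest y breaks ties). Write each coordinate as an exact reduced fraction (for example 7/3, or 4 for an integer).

1. After x ≥ 6: [(6,54/17) (19,7) (18,12) (6,84/5)]
2. After x ≤ 15: [(6,54/17) (15,99/17) (15,66/5) (6,84/5)]
3. After y ≥ 16: [(6,16) (8,16) (6,84/5)]
4. After y ≤ 19: [(6,16) (8,16) (6,84/5)]
5. Canonical ring: [(6,16) (8,16) (6,84/5)]

Clipped polygon: [(6,16) (8,16) (6,84/5)]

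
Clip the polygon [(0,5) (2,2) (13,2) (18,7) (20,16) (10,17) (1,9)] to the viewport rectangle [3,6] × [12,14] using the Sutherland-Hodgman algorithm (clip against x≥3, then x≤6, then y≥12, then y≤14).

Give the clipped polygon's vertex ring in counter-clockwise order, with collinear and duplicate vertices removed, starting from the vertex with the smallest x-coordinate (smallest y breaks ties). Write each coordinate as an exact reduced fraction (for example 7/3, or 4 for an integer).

1. After x ≥ 3: [(3,2) (13,2) (18,7) (20,16) (10,17) (3,97/9)]
2. After x ≤ 6: [(3,2) (6,2) (6,121/9) (3,97/9)]
3. After y ≥ 12: [(6,12) (6,121/9) (35/8,12)]
4. After y ≤ 14: [(6,12) (6,121/9) (35/8,12)]
5. Canonical ring: [(35/8,12) (6,12) (6,121/9)]

Clipped polygon: [(35/8,12) (6,12) (6,121/9)]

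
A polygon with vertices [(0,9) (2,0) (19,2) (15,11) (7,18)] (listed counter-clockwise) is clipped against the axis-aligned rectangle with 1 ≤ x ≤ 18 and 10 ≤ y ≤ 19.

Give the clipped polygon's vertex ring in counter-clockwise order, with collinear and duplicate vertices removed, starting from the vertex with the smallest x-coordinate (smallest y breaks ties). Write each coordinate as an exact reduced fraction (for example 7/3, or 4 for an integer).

1. After x ≥ 1: [(1,72/7) (1,9/2) (2,0) (19,2) (15,11) (7,18)]
2. After x ≤ 18: [(1,72/7) (1,9/2) (2,0) (18,32/17) (18,17/4) (15,11) (7,18)]
3. After y ≥ 10: [(1,72/7) (1,10) (139/9,10) (15,11) (7,18)]
4. After y ≤ 19: [(1,72/7) (1,10) (139/9,10) (15,11) (7,18)]
5. Canonical ring: [(1,10) (139/9,10) (15,11) (7,18) (1,72/7)]

Clipped polygon: [(1,10) (139/9,10) (15,11) (7,18) (1,72/7)]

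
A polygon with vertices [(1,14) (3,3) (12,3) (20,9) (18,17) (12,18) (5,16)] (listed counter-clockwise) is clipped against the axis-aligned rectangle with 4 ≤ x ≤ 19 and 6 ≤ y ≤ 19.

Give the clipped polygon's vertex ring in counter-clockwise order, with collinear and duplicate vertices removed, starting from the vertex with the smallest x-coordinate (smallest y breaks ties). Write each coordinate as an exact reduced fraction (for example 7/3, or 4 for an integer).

1. After x ≥ 4: [(4,31/2) (4,3) (12,3) (20,9) (18,17) (12,18) (5,16)]
2. After x ≤ 19: [(4,31/2) (4,3) (12,3) (19,33/4) (19,13) (18,17) (12,18) (5,16)]
3. After y ≥ 6: [(4,31/2) (4,6) (16,6) (19,33/4) (19,13) (18,17) (12,18) (5,16)]
4. After y ≤ 19: [(4,31/2) (4,6) (16,6) (19,33/4) (19,13) (18,17) (12,18) (5,16)]
5. Canonical ring: [(4,6) (16,6) (19,33/4) (19,13) (18,17) (12,18) (5,16) (4,31/2)]

Clipped polygon: [(4,6) (16,6) (19,33/4) (19,13) (18,17) (12,18) (5,16) (4,31/2)]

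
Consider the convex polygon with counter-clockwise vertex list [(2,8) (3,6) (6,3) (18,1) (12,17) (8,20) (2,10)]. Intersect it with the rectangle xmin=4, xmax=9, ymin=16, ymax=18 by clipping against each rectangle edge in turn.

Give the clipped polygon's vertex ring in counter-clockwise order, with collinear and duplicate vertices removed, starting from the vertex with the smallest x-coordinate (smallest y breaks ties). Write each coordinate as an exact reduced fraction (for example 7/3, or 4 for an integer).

Clipped polygon: [(28/5,16) (9,16) (9,18) (34/5,18)]

1. After x ≥ 4: [(4,5) (6,3) (18,1) (12,17) (8,20) (4,40/3)]
2. After x ≤ 9: [(4,5) (6,3) (9,5/2) (9,77/4) (8,20) (4,40/3)]
3. After y ≥ 16: [(9,16) (9,77/4) (8,20) (28/5,16)]
4. After y ≤ 18: [(9,16) (9,18) (34/5,18) (28/5,16)]
5. Canonical ring: [(28/5,16) (9,16) (9,18) (34/5,18)]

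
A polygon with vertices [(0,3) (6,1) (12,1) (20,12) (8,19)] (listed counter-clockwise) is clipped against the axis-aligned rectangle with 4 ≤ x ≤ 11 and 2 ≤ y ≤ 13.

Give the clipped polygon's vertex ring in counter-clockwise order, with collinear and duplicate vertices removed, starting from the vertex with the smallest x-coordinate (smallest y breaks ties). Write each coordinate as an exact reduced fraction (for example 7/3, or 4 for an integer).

1. After x ≥ 4: [(4,11) (4,5/3) (6,1) (12,1) (20,12) (8,19)]
2. After x ≤ 11: [(4,11) (4,5/3) (6,1) (11,1) (11,69/4) (8,19)]
3. After y ≥ 2: [(4,11) (4,2) (11,2) (11,69/4) (8,19)]
4. After y ≤ 13: [(5,13) (4,11) (4,2) (11,2) (11,13)]
5. Canonical ring: [(4,2) (11,2) (11,13) (5,13) (4,11)]

Clipped polygon: [(4,2) (11,2) (11,13) (5,13) (4,11)]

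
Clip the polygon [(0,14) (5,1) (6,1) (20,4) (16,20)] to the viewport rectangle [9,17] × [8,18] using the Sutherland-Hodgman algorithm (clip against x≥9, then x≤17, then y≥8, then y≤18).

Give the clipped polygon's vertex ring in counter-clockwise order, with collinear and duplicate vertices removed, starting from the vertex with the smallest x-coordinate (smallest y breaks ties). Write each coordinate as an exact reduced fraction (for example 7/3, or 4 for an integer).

Clipped polygon: [(9,8) (17,8) (17,16) (33/2,18) (32/3,18) (9,139/8)]

1. After x ≥ 9: [(9,139/8) (9,23/14) (20,4) (16,20)]
2. After x ≤ 17: [(9,139/8) (9,23/14) (17,47/14) (17,16) (16,20)]
3. After y ≥ 8: [(9,139/8) (9,8) (17,8) (17,16) (16,20)]
4. After y ≤ 18: [(32/3,18) (9,139/8) (9,8) (17,8) (17,16) (33/2,18)]
5. Canonical ring: [(9,8) (17,8) (17,16) (33/2,18) (32/3,18) (9,139/8)]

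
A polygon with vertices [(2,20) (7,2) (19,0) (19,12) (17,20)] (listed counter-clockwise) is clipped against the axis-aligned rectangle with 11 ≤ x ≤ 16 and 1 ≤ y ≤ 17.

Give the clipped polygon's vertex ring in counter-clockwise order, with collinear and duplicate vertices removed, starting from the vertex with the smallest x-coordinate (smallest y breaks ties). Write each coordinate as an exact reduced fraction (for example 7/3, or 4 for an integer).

1. After x ≥ 11: [(11,20) (11,4/3) (19,0) (19,12) (17,20)]
2. After x ≤ 16: [(16,20) (11,20) (11,4/3) (16,1/2)]
3. After y ≥ 1: [(16,1) (16,20) (11,20) (11,4/3) (13,1)]
4. After y ≤ 17: [(16,1) (16,17) (11,17) (11,4/3) (13,1)]
5. Canonical ring: [(11,4/3) (13,1) (16,1) (16,17) (11,17)]

Clipped polygon: [(11,4/3) (13,1) (16,1) (16,17) (11,17)]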